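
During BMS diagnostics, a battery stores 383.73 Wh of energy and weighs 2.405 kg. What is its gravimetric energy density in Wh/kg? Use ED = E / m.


Specific energy = 383.73 Wh / 2.405 kg = 159.6 Wh/kg

159.6 Wh/kg


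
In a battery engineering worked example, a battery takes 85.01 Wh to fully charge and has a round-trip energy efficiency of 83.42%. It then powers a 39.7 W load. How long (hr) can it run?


Step 1: E_discharge = eta/100 * E_charge = 83.42/100 * 85.01 = 70.915 Wh
Step 2: t = E_discharge / P = 70.915 / 39.7 = 1.786 hr

1.786 hr


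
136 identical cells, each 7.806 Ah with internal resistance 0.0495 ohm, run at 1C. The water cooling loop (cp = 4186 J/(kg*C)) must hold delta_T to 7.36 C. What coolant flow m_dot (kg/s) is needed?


Step 1: I = 1 * 7.806 = 7.806 A
Step 2: Q_cell = I^2 * R = 7.806^2 * 0.0495 = 3.0162 W
Step 3: Q_total = 136 * 3.0162 = 410.2 W
Step 4: m_dot = Q_total / (cp * dT) = 410.2 / (4186 * 7.36) = 0.01331 kg/s

0.01331 kg/s


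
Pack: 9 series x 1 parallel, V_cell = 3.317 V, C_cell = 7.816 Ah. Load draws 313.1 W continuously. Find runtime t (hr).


Step 1: E_pack = Ns * V_cell * Np * C_cell = 9 * 3.317 * 1 * 7.816 = 233.33 Wh
Step 2: t = E_pack / P = 233.33 / 313.1 = 0.7452 hr

0.7452 hr


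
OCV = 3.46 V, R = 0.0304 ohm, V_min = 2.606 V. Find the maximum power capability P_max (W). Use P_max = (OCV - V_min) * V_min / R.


dV = OCV - V_min = 0.854 V (so I_max = dV / R)
P_max = dV * V_min / R = 0.854 * 2.606 / 0.0304 = 73.21 W

73.21 W


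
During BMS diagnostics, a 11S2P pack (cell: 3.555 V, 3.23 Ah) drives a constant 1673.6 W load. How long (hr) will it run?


Step 1: E_pack = Ns * V_cell * Np * C_cell = 11 * 3.555 * 2 * 3.23 = 252.62 Wh
Step 2: t = E_pack / P = 252.62 / 1673.6 = 0.1509 hr

0.1509 hr


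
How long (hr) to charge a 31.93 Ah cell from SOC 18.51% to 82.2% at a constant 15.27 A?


Step 1: dSOC = 82.2% - 18.51% = 63.69%
Step 2: delta_Ah = 31.93 * 63.69 / 100 = 20.336 Ah
Step 3: t = 20.336 / 15.27 = 1.332 hr

1.332 hr


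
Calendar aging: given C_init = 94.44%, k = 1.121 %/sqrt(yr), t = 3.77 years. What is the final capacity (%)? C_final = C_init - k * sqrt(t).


sqrt(t) = sqrt(3.77) = 1.9416
C_final = 94.44 - 1.121 * 1.9416 = 92.26%

92.26%


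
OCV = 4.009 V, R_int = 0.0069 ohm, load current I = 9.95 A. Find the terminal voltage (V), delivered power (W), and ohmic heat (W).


Step 1: V_terminal = OCV - I*R = 4.009 - 9.95 * 0.0069 = 3.9403 V
Step 2: P_out = V_terminal * I = 3.9403 * 9.95 = 39.21 W
Step 3: Q = I^2 * R = 9.95^2 * 0.0069 = 0.6831 W

V=3.9403 V, P=39.21 W, Q=0.6831 W


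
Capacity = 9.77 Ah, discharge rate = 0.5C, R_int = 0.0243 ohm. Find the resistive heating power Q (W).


Step 1: I = C_rate * capacity = 0.5 * 9.77 = 4.885 A
Step 2: Q = I^2 * R = 4.885^2 * 0.0243 = 23.863 * 0.0243 = 0.5799 W

0.5799 W


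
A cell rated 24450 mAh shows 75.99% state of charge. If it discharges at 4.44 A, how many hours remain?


Convert: C_total = 24450 mAh = 24.45 Ah
Step 1: remaining = SOC/100 * C_total = 75.99/100 * 24.45 = 18.58 Ah
Step 2: t = remaining / I = 18.58 / 4.44 = 4.185 hr

4.185 hr


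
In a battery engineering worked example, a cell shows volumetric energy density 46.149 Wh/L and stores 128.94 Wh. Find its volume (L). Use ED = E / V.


V = E / ED = 128.94 / 46.149 = 2.794 L

2.794 L


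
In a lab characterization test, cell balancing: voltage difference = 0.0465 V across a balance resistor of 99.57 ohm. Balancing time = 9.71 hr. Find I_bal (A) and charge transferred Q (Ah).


First, Ohm's law: I_bal = 0.0465 V / 99.57 ohm = 4.6701e-04 A
Then Q = I * t = 4.6701e-04 A * 9.71 hr = 0.004535 Ah

I=4.6701e-04 A, Q=0.004535 Ah


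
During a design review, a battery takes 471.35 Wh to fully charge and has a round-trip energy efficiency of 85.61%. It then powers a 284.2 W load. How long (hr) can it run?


Step 1: E_discharge = eta/100 * E_charge = 85.61/100 * 471.35 = 403.52 Wh
Step 2: t = E_discharge / P = 403.52 / 284.2 = 1.420 hr

1.420 hr


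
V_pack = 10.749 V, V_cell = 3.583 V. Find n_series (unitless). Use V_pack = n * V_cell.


Rearranging: n = V_pack / V_cell = 10.749 / 3.583 = 3 cells

3


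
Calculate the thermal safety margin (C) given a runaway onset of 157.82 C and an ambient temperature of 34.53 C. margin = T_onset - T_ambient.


Safety margin = 157.82 C - 34.53 C = 123.29 C

123.29 C


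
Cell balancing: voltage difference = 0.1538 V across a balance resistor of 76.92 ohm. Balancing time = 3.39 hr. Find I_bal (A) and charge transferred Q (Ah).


First, Ohm's law: I_bal = 0.1538 V / 76.92 ohm = 0.0019995 A
Then Q = I * t = 0.0019995 A * 3.39 hr = 0.006778 Ah

I=0.0019995 A, Q=0.006778 Ah


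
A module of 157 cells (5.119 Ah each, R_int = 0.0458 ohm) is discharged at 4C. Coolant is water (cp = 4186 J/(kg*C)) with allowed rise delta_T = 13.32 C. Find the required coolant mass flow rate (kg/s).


Step 1: I = 4 * 5.119 = 20.476 A
Step 2: Q_cell = I^2 * R = 20.476^2 * 0.0458 = 19.202 W
Step 3: Q_total = 157 * 19.202 = 3014.7 W
Step 4: m_dot = Q_total / (cp * dT) = 3014.7 / (4186 * 13.32) = 0.05407 kg/s

0.05407 kg/s


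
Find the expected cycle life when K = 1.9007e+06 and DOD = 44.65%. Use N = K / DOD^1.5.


Step 1: DOD^1.5 = 44.65^1.5 = 298.35
Step 2: N = 1.9007e+06 / 298.35 = 6371 cycles

6371 cycles


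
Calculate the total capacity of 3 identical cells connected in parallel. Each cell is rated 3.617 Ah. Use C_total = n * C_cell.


Parallel capacities add: 3 * 3.617 Ah = 10.851 Ah

10.851 Ah


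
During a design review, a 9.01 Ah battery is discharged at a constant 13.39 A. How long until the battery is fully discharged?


Runtime = 9.01 Ah / 13.39 A = 0.6729 hr

0.6729 hr


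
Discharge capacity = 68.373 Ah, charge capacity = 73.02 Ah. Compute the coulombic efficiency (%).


eta_c = Q_dis / Q_chg * 100 = 68.373 / 73.02 * 100 = 93.64%

93.64%


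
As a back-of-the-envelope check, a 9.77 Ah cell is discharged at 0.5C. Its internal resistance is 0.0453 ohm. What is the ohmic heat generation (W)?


Step 1: I = C_rate * capacity = 0.5 * 9.77 = 4.885 A
Step 2: Q = I^2 * R = 4.885^2 * 0.0453 = 23.863 * 0.0453 = 1.081 W

1.081 W


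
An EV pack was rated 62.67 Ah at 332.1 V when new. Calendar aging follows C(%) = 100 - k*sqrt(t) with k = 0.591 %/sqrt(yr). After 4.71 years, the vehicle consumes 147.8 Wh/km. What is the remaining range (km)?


Step 1: capacity retention = 100 - 0.591 * sqrt(4.71) = 100 - 0.591 * 2.1703 = 98.717%
Step 2: C_now = 62.67 * 98.717/100 = 61.866 Ah
Step 3: E_pack = V * C_now = 332.1 * 61.866 = 20546 Wh
Step 4: range = E_pack / consumption = 20546 / 147.8 = 139.0 km

139.0 km


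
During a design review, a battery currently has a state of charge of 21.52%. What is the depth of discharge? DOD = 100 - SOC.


Complement of SOC: DOD = 100% - 21.52% = 78.48%

78.48%


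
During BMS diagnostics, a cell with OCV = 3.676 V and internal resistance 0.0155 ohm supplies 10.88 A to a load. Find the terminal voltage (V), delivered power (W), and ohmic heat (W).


Step 1: V_terminal = OCV - I*R = 3.676 - 10.88 * 0.0155 = 3.5074 V
Step 2: P_out = V_terminal * I = 3.5074 * 10.88 = 38.16 W
Step 3: Q = I^2 * R = 10.88^2 * 0.0155 = 1.835 W

V=3.5074 V, P=38.16 W, Q=1.835 W


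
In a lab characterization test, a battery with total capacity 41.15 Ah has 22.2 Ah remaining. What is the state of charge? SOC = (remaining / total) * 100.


SOC% = 22.2 / 41.15 * 100 = 53.95%

53.95%


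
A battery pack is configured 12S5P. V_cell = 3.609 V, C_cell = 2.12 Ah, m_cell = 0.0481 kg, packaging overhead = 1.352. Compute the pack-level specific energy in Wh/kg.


Step 1: V_pack = 12 * 3.609 = 43.308 V
Step 2: C_pack = 5 * 2.12 = 10.6 Ah
Step 3: E_pack = V_pack * C_pack = 43.308 * 10.6 = 459.06 Wh
Step 4: m_pack = 12 * 5 * 0.0481 * 1.352 = 3.9019 kg
Step 5: ED = E_pack / m_pack = 459.06 / 3.9019 = 117.7 Wh/kg

117.7 Wh/kg


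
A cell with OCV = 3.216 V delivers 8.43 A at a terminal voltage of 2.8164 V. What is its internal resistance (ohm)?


R = (OCV - V) / I = (3.216 - 2.8164) / 8.43 = 0.04740 ohm

0.04740 ohm


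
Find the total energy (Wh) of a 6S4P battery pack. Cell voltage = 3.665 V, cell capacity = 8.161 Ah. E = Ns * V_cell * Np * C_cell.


E = Ns * Vcell * Np * Ccell = 6 * 3.665 * 4 * 8.161 = 717.8 Wh

717.8 Wh


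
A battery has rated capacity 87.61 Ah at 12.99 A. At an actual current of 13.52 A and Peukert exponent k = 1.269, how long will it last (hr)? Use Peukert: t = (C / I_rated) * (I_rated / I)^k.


t_rated = C / I_rated = 87.61 / 12.99 = 6.7444 hr
(I_rated/I)^k = (0.9608)^1.269 = 0.95052
t = t_rated * (I_rated/I)^k = 6.7444 * 0.95052 = 6.411 hr

6.411 hr


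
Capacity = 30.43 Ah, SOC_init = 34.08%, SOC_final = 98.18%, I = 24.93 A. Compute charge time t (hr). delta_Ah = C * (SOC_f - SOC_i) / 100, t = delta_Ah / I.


Step 1: dSOC = 98.18% - 34.08% = 64.1%
Step 2: delta_Ah = 30.43 * 64.1 / 100 = 19.506 Ah
Step 3: t = 19.506 / 24.93 = 0.7824 hr

0.7824 hr


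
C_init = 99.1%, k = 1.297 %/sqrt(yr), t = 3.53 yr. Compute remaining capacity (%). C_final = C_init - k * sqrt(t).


Step 1: sqrt(3.53 yr) = 1.8788
Step 2: drop = 1.297 * 1.8788 = 2.4368
Step 3: C_final = 99.1 - 2.4368 = 96.66%

96.66%


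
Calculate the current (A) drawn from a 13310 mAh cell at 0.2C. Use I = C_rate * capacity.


Convert: capacity = 13310 mAh = 13.31 Ah
I = C_rate * capacity = 0.2 * 13.31 = 2.662 A

2.662 A


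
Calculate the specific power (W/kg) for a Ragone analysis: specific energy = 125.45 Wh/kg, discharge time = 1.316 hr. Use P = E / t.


P_specific = E / t = 125.45 / 1.316 = 95.33 W/kg

95.33 W/kg


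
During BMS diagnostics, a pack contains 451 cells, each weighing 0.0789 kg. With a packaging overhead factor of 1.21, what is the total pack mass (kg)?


Cell mass sum = 451 * 0.0789 = 35.584 kg
With overhead 1.21: m_pack = 35.584 * 1.21 = 43.06 kg

43.06 kg


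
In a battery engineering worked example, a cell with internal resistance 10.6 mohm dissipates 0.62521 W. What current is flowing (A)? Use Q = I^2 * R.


Convert: R = 10.6 mohm = 0.0106 ohm
I = sqrt(Q / R) = sqrt(0.62521 / 0.0106) = sqrt(58.982) = 7.680 A

7.680 A


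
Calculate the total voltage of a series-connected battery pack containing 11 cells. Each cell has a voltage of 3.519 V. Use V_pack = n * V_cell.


Series voltages add: 11 * 3.519 V = 38.709 V

38.709 V


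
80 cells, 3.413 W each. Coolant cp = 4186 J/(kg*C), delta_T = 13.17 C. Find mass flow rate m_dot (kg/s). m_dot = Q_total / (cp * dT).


Step 1: Total heat Q = 80 * 3.413 W = 273.04 W
Step 2: denom = cp * dT = 4186 * 13.17 = 55130
Step 3: m_dot = 273.04 / 55130 = 0.004953 kg/s

0.004953 kg/s


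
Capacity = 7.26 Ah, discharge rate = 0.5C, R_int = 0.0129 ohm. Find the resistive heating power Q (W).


Step 1: I = C_rate * capacity = 0.5 * 7.26 = 3.63 A
Step 2: Q = I^2 * R = 3.63^2 * 0.0129 = 13.177 * 0.0129 = 0.1700 W

0.1700 W


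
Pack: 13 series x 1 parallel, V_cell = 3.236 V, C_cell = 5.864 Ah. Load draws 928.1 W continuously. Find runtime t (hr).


Step 1: E_pack = Ns * V_cell * Np * C_cell = 13 * 3.236 * 1 * 5.864 = 246.69 Wh
Step 2: t = E_pack / P = 246.69 / 928.1 = 0.2658 hr

0.2658 hr


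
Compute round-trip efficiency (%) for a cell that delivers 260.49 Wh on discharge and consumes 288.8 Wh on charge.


eta_e = E_dis / E_chg * 100 = 260.49 / 288.8 * 100 = 90.20%

90.20%


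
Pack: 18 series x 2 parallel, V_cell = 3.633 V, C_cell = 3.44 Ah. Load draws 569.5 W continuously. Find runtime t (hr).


Step 1: E_pack = Ns * V_cell * Np * C_cell = 18 * 3.633 * 2 * 3.44 = 449.91 Wh
Step 2: t = E_pack / P = 449.91 / 569.5 = 0.7900 hr

0.7900 hr


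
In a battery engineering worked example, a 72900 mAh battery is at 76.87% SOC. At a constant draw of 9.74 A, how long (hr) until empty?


Convert: C_total = 72900 mAh = 72.9 Ah
Step 1: remaining = SOC/100 * C_total = 76.87/100 * 72.9 = 56.038 Ah
Step 2: t = remaining / I = 56.038 / 9.74 = 5.753 hr

5.753 hr


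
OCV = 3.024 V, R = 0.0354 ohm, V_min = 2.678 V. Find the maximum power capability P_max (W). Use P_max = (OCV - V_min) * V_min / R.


dV = OCV - V_min = 0.346 V (so I_max = dV / R)
P_max = dV * V_min / R = 0.346 * 2.678 / 0.0354 = 26.17 W

26.17 W


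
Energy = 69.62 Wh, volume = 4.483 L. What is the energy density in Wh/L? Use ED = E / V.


Volumetric ED = 69.62 Wh / 4.483 L = 15.53 Wh/L

15.53 Wh/L


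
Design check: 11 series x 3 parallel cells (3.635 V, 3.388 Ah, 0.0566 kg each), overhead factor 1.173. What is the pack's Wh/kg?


Step 1: V_pack = 11 * 3.635 = 39.985 V
Step 2: C_pack = 3 * 3.388 = 10.164 Ah
Step 3: E_pack = V_pack * C_pack = 39.985 * 10.164 = 406.41 Wh
Step 4: m_pack = 11 * 3 * 0.0566 * 1.173 = 2.1909 kg
Step 5: ED = E_pack / m_pack = 406.41 / 2.1909 = 185.5 Wh/kg

185.5 Wh/kg


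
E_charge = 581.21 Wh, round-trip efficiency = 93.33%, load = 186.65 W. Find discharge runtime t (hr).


Step 1: E_discharge = eta/100 * E_charge = 93.33/100 * 581.21 = 542.44 Wh
Step 2: t = E_discharge / P = 542.44 / 186.65 = 2.906 hr

2.906 hr


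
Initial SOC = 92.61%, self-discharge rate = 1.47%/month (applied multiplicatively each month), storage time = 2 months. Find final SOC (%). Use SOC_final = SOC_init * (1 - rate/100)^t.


decay = (1 - 1.47/100)^2 = 0.97082
SOC_final = 92.61 * 0.97082 = 89.91%

89.91%


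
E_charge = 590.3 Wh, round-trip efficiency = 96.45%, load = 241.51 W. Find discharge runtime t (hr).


Step 1: E_discharge = eta/100 * E_charge = 96.45/100 * 590.3 = 569.34 Wh
Step 2: t = E_discharge / P = 569.34 / 241.51 = 2.357 hr

2.357 hr


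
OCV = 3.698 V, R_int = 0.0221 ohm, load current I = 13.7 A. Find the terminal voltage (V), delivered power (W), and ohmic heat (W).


Step 1: V_terminal = OCV - I*R = 3.698 - 13.7 * 0.0221 = 3.3952 V
Step 2: P_out = V_terminal * I = 3.3952 * 13.7 = 46.51 W
Step 3: Q = I^2 * R = 13.7^2 * 0.0221 = 4.148 W

V=3.3952 V, P=46.51 W, Q=4.148 W


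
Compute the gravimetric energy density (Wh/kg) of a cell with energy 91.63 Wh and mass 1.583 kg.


Specific energy = 91.63 Wh / 1.583 kg = 57.88 Wh/kg

57.88 Wh/kg


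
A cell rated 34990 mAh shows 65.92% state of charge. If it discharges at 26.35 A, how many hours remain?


Convert: C_total = 34990 mAh = 34.99 Ah
Step 1: remaining = SOC/100 * C_total = 65.92/100 * 34.99 = 23.065 Ah
Step 2: t = remaining / I = 23.065 / 26.35 = 0.8753 hr

0.8753 hr


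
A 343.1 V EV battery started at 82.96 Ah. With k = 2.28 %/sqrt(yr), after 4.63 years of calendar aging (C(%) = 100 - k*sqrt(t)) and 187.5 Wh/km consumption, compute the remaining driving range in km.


Step 1: capacity retention = 100 - 2.28 * sqrt(4.63) = 100 - 2.28 * 2.1517 = 95.094%
Step 2: C_now = 82.96 * 95.094/100 = 78.89 Ah
Step 3: E_pack = V * C_now = 343.1 * 78.89 = 27067 Wh
Step 4: range = E_pack / consumption = 27067 / 187.5 = 144.4 km

144.4 km


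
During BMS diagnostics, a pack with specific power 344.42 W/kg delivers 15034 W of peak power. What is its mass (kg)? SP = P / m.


m = P / SP = 15034 / 344.42 = 43.65 kg

43.65 kg


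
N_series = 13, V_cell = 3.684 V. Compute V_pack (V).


V_pack = n * V_cell = 13 * 3.684 = 47.892 V

47.892 V


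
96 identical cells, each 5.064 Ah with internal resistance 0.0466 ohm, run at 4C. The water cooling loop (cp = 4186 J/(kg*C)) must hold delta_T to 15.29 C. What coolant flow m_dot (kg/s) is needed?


Step 1: I = 4 * 5.064 = 20.256 A
Step 2: Q_cell = I^2 * R = 20.256^2 * 0.0466 = 19.12 W
Step 3: Q_total = 96 * 19.12 = 1835.5 W
Step 4: m_dot = Q_total / (cp * dT) = 1835.5 / (4186 * 15.29) = 0.02868 kg/s

0.02868 kg/s


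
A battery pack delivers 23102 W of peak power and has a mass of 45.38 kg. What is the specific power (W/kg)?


Specific power = 23102 W / 45.38 kg = 509.1 W/kg

509.1 W/kg


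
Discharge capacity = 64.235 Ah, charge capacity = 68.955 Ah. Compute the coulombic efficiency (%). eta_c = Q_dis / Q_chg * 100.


eta_c = Q_dis / Q_chg * 100 = 64.235 / 68.955 * 100 = 93.15%

93.15%


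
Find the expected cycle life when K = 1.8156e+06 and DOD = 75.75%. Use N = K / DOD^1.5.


DOD^1.5 = 659.29
N = K / DOD^1.5 = 1.8156e+06 / 659.29 = 2754

2754 cycles


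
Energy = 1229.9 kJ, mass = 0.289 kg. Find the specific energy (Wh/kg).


Convert: E = 1229.9 kJ = 341.64 Wh
ED = E / m = 341.64 / 0.289 = 1182 Wh/kg

1182 Wh/kg


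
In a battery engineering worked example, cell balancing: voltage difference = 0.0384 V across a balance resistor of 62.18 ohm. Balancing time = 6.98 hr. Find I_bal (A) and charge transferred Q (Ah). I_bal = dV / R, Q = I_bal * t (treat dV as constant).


First, Ohm's law: I_bal = 0.0384 V / 62.18 ohm = 6.1756e-04 A
Then Q = I * t = 6.1756e-04 A * 6.98 hr = 0.004311 Ah

I=6.1756e-04 A, Q=0.004311 Ah


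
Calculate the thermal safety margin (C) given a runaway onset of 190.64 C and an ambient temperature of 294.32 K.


Convert: T_ambient = 294.32 K = 21.17 C
margin = 190.64 - 21.17 = 169.47 C

169.47 C


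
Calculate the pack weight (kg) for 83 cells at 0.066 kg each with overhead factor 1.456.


m_pack = n * m_cell * overhead = 83 * 0.066 * 1.456 = 7.976 kg

7.976 kg


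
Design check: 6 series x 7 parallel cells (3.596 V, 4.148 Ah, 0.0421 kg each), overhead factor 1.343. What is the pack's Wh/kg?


Step 1: V_pack = 6 * 3.596 = 21.576 V
Step 2: C_pack = 7 * 4.148 = 29.036 Ah
Step 3: E_pack = V_pack * C_pack = 21.576 * 29.036 = 626.48 Wh
Step 4: m_pack = 6 * 7 * 0.0421 * 1.343 = 2.3747 kg
Step 5: ED = E_pack / m_pack = 626.48 / 2.3747 = 263.8 Wh/kg

263.8 Wh/kg


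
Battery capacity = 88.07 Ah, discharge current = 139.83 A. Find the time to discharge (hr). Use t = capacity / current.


t = capacity / current = 88.07 / 139.83 = 0.6298 hr

0.6298 hr


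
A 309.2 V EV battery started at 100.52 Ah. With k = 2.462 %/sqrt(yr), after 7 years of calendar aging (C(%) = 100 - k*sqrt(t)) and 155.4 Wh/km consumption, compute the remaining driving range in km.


Step 1: capacity retention = 100 - 2.462 * sqrt(7) = 100 - 2.462 * 2.6458 = 93.486%
Step 2: C_now = 100.52 * 93.486/100 = 93.972 Ah
Step 3: E_pack = V * C_now = 309.2 * 93.972 = 29056 Wh
Step 4: range = E_pack / consumption = 29056 / 155.4 = 187.0 km

187.0 km


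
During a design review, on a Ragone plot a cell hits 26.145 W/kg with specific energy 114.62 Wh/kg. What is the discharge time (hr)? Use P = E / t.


t = E / P = 114.62 / 26.145 = 4.384 hr

4.384 hr


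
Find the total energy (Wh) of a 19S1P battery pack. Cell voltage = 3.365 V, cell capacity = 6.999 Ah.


V_pack = 19 * 3.365 = 63.935 V
C_pack = 1 * 6.999 = 6.999 Ah
E = V_pack * C_pack = 63.935 * 6.999 = 447.5 Wh

447.5 Wh


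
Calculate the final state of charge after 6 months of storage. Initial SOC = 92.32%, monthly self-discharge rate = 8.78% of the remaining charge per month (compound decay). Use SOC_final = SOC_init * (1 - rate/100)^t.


Monthly retention factor = 1 - 8.78/100 = 0.9122
Over 6 months: factor^6 = 0.57616
SOC_final = 92.32 * 0.57616 = 53.19%

53.19%


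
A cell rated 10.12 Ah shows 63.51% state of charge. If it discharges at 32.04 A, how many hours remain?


Step 1: remaining = SOC/100 * C_total = 63.51/100 * 10.12 = 6.4272 Ah
Step 2: t = remaining / I = 6.4272 / 32.04 = 0.2006 hr

0.2006 hr


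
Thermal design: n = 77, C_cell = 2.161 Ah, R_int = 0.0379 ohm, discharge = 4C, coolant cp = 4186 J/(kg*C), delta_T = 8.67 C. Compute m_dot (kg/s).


Step 1: I = 4 * 2.161 = 8.644 A
Step 2: Q_cell = I^2 * R = 8.644^2 * 0.0379 = 2.8318 W
Step 3: Q_total = 77 * 2.8318 = 218.05 W
Step 4: m_dot = Q_total / (cp * dT) = 218.05 / (4186 * 8.67) = 0.006008 kg/s

0.006008 kg/s


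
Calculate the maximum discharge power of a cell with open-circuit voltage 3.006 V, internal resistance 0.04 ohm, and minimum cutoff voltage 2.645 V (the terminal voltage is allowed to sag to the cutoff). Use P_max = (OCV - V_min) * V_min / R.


P_max = (OCV - V_min) * V_min / R = (3.006 - 2.645) * 2.645 / 0.04 = 0.361 * 2.645 / 0.04 = 23.87 W

23.87 W


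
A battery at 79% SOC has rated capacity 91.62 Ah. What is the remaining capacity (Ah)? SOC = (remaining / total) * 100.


remaining = SOC / 100 * total = 79 / 100 * 91.62 = 72.38 Ah

72.38 Ah


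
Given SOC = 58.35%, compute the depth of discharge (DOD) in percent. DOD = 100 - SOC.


Complement of SOC: DOD = 100% - 58.35% = 41.65%

41.65%


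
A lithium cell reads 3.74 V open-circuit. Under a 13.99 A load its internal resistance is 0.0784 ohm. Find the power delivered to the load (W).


Step 1: V_terminal = OCV - I*R = 3.74 - 13.99 * 0.0784 = 2.6432 V
Step 2: P_out = V_terminal * I = 2.6432 * 13.99 = 36.98 W

36.98 W


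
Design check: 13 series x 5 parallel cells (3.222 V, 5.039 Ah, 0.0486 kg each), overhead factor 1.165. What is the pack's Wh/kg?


Step 1: V_pack = 13 * 3.222 = 41.886 V
Step 2: C_pack = 5 * 5.039 = 25.195 Ah
Step 3: E_pack = V_pack * C_pack = 41.886 * 25.195 = 1055.3 Wh
Step 4: m_pack = 13 * 5 * 0.0486 * 1.165 = 3.6802 kg
Step 5: ED = E_pack / m_pack = 1055.3 / 3.6802 = 286.8 Wh/kg

286.8 Wh/kg


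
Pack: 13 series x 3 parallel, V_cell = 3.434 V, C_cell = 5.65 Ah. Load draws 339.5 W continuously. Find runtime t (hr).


Step 1: E_pack = Ns * V_cell * Np * C_cell = 13 * 3.434 * 3 * 5.65 = 756.68 Wh
Step 2: t = E_pack / P = 756.68 / 339.5 = 2.229 hr

2.229 hr


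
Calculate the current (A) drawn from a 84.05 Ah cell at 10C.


At 10C: I = 10 * 84.05 Ah = 840.5 A

840.5 A


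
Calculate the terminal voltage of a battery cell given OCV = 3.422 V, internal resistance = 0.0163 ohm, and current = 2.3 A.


V = OCV - I*R = 3.422 - 2.3 * 0.0163 = 3.385 V

3.385 V


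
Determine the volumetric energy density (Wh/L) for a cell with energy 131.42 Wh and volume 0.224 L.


Volumetric ED = 131.42 Wh / 0.224 L = 586.7 Wh/L

586.7 Wh/L


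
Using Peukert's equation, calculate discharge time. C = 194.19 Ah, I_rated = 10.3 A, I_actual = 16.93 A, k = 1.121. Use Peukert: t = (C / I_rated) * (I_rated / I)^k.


Step 1: t_rated = C / I_rated = 194.19 / 10.3 = 18.853 hr
Step 2: ratio = 10.3 / 16.93 = 0.60839
Step 3: ratio^k = 0.60839^1.121 = 0.57289
Step 4: t = t_rated * ratio^k = 18.853 * 0.57289 = 10.80 hr

10.80 hr


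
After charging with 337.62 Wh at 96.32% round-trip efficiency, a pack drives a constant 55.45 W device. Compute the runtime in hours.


Step 1: E_discharge = eta/100 * E_charge = 96.32/100 * 337.62 = 325.2 Wh
Step 2: t = E_discharge / P = 325.2 / 55.45 = 5.865 hr

5.865 hr


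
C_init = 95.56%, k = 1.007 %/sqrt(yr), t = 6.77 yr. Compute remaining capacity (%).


Step 1: sqrt(6.77 yr) = 2.6019
Step 2: drop = 1.007 * 2.6019 = 2.6201
Step 3: C_final = 95.56 - 2.6201 = 92.94%

92.94%


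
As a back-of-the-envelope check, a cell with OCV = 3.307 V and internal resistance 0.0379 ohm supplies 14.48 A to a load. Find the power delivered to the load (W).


Step 1: V_terminal = OCV - I*R = 3.307 - 14.48 * 0.0379 = 2.7582 V
Step 2: P_out = V_terminal * I = 2.7582 * 14.48 = 39.94 W

39.94 W


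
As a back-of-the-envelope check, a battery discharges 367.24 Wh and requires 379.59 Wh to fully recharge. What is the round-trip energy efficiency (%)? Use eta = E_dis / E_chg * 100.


eta_e = E_dis / E_chg * 100 = 367.24 / 379.59 * 100 = 96.75%

96.75%


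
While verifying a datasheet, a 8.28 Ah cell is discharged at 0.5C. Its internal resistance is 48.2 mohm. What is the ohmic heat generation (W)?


Convert: R = 48.2 mohm = 0.0482 ohm
Step 1: I = C_rate * capacity = 0.5 * 8.28 = 4.14 A
Step 2: Q = I^2 * R = 4.14^2 * 0.0482 = 17.14 * 0.0482 = 0.8261 W

0.8261 W


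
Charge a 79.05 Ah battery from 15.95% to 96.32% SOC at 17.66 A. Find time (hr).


delta_Ah = 79.05 * (96.32 - 15.95) / 100 = 63.532 Ah
t = delta_Ah / I = 63.532 / 17.66 = 3.598 hr

3.598 hr


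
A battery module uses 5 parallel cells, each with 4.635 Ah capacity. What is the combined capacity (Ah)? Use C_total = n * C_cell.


Parallel capacities add: 5 * 4.635 Ah = 23.175 Ah

23.175 Ah


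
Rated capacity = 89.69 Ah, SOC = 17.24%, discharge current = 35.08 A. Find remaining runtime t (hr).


Step 1: remaining = SOC/100 * C_total = 17.24/100 * 89.69 = 15.463 Ah
Step 2: t = remaining / I = 15.463 / 35.08 = 0.4408 hr

0.4408 hr


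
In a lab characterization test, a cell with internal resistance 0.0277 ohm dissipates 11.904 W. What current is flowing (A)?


I = sqrt(Q / R) = sqrt(11.904 / 0.0277) = sqrt(429.75) = 20.73 A

20.73 A


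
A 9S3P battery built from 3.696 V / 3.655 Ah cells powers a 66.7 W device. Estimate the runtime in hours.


Step 1: E_pack = Ns * V_cell * Np * C_cell = 9 * 3.696 * 3 * 3.655 = 364.74 Wh
Step 2: t = E_pack / P = 364.74 / 66.7 = 5.468 hr

5.468 hr


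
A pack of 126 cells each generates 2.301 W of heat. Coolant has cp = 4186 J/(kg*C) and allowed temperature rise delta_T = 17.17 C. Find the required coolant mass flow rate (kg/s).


Step 1: Total heat Q = 126 * 2.301 W = 289.93 W
Step 2: denom = cp * dT = 4186 * 17.17 = 71874
Step 3: m_dot = 289.93 / 71874 = 0.004034 kg/s

0.004034 kg/s


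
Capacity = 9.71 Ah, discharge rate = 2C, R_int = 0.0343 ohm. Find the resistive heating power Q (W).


Step 1: I = C_rate * capacity = 2 * 9.71 = 19.42 A
Step 2: Q = I^2 * R = 19.42^2 * 0.0343 = 377.14 * 0.0343 = 12.94 W

12.94 W


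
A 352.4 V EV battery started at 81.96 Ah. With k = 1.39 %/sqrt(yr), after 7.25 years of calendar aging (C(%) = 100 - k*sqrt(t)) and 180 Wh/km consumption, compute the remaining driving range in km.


Step 1: capacity retention = 100 - 1.39 * sqrt(7.25) = 100 - 1.39 * 2.6926 = 96.257%
Step 2: C_now = 81.96 * 96.257/100 = 78.892 Ah
Step 3: E_pack = V * C_now = 352.4 * 78.892 = 27802 Wh
Step 4: range = E_pack / consumption = 27802 / 180 = 154.5 km

154.5 km


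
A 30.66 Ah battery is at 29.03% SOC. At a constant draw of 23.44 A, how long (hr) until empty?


Step 1: remaining = SOC/100 * C_total = 29.03/100 * 30.66 = 8.9006 Ah
Step 2: t = remaining / I = 8.9006 / 23.44 = 0.3797 hr

0.3797 hr


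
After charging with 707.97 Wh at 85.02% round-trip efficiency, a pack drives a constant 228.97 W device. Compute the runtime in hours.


Step 1: E_discharge = eta/100 * E_charge = 85.02/100 * 707.97 = 601.92 Wh
Step 2: t = E_discharge / P = 601.92 / 228.97 = 2.629 hr

2.629 hr


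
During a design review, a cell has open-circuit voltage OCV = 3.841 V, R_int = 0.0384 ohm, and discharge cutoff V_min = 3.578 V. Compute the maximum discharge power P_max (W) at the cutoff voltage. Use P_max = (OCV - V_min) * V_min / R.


dV = OCV - V_min = 0.263 V (so I_max = dV / R)
P_max = dV * V_min / R = 0.263 * 3.578 / 0.0384 = 24.51 W

24.51 W


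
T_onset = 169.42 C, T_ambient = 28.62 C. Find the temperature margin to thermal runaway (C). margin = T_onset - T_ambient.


margin = T_onset - T_ambient = 169.42 - 28.62 = 140.8 C

140.8 C


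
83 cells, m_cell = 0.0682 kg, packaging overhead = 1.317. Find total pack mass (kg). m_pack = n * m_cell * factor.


Cell mass sum = 83 * 0.0682 = 5.6606 kg
With overhead 1.317: m_pack = 5.6606 * 1.317 = 7.455 kg

7.455 kg


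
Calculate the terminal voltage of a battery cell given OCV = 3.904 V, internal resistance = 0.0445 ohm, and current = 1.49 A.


IR drop = 1.49 * 0.0445 = 0.066305 V
V = 3.904 - 0.066305 = 3.838 V

3.838 V


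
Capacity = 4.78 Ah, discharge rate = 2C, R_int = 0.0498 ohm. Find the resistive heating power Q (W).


Step 1: I = C_rate * capacity = 2 * 4.78 = 9.56 A
Step 2: Q = I^2 * R = 9.56^2 * 0.0498 = 91.394 * 0.0498 = 4.551 W

4.551 W


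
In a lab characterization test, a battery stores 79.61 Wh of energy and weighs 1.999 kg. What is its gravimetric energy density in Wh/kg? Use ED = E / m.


Specific energy = 79.61 Wh / 1.999 kg = 39.82 Wh/kg

39.82 Wh/kg


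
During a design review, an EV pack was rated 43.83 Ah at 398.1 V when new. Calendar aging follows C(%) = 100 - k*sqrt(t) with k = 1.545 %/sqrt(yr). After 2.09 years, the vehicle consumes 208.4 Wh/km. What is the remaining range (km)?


Step 1: capacity retention = 100 - 1.545 * sqrt(2.09) = 100 - 1.545 * 1.4457 = 97.766%
Step 2: C_now = 43.83 * 97.766/100 = 42.851 Ah
Step 3: E_pack = V * C_now = 398.1 * 42.851 = 17059 Wh
Step 4: range = E_pack / consumption = 17059 / 208.4 = 81.86 km

81.86 km


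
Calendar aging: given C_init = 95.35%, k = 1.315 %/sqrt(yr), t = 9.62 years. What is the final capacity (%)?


Step 1: sqrt(9.62 yr) = 3.1016
Step 2: drop = 1.315 * 3.1016 = 4.0786
Step 3: C_final = 95.35 - 4.0786 = 91.27%

91.27%


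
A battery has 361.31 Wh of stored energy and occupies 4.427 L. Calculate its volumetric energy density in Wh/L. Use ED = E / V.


Volumetric ED = 361.31 Wh / 4.427 L = 81.62 Wh/L

81.62 Wh/L


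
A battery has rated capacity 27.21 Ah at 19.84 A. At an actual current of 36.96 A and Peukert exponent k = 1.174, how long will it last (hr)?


t_rated = C / I_rated = 27.21 / 19.84 = 1.3715 hr
(I_rated/I)^k = (0.5368)^1.174 = 0.48173
t = t_rated * (I_rated/I)^k = 1.3715 * 0.48173 = 0.6607 hr

0.6607 hr


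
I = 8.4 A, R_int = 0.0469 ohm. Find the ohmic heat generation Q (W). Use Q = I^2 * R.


Q = I^2 * R = 8.4^2 * 0.0469 = 3.309 W

3.309 W


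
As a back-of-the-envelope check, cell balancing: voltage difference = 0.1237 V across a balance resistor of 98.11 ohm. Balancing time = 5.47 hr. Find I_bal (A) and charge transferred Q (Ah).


I_bal = dV / R = 0.1237 / 98.11 = 0.0012608 A
Q = I_bal * t = 0.0012608 * 5.47 = 0.006897 Ah

I=0.0012608 A, Q=0.006897 Ah


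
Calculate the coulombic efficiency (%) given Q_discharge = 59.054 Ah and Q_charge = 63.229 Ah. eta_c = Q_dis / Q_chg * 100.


eta_c = Q_dis / Q_chg * 100 = 59.054 / 63.229 * 100 = 93.40%

93.40%


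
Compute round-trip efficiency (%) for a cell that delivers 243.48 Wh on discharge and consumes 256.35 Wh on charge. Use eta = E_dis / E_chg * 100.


Round-trip efficiency = 243.48/256.35 * 100% = 94.98%

94.98%


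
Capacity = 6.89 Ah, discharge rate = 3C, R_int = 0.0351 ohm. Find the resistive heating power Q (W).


Step 1: I = C_rate * capacity = 3 * 6.89 = 20.67 A
Step 2: Q = I^2 * R = 20.67^2 * 0.0351 = 427.25 * 0.0351 = 15.00 W

15.00 W


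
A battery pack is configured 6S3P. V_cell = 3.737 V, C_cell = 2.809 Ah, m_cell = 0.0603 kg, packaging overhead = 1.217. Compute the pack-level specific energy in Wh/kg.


Step 1: V_pack = 6 * 3.737 = 22.422 V
Step 2: C_pack = 3 * 2.809 = 8.427 Ah
Step 3: E_pack = V_pack * C_pack = 22.422 * 8.427 = 188.95 Wh
Step 4: m_pack = 6 * 3 * 0.0603 * 1.217 = 1.3209 kg
Step 5: ED = E_pack / m_pack = 188.95 / 1.3209 = 143.0 Wh/kg

143.0 Wh/kg


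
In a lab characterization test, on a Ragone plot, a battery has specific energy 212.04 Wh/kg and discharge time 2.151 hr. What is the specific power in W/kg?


P_specific = E / t = 212.04 / 2.151 = 98.58 W/kg

98.58 W/kg


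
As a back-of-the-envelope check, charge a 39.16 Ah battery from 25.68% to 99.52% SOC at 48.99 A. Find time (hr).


Step 1: dSOC = 99.52% - 25.68% = 73.84%
Step 2: delta_Ah = 39.16 * 73.84 / 100 = 28.916 Ah
Step 3: t = 28.916 / 48.99 = 0.5902 hr

0.5902 hr


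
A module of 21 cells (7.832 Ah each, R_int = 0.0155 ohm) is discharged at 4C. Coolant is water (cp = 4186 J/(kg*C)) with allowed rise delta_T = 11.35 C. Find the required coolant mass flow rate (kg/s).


Step 1: I = 4 * 7.832 = 31.328 A
Step 2: Q_cell = I^2 * R = 31.328^2 * 0.0155 = 15.212 W
Step 3: Q_total = 21 * 15.212 = 319.45 W
Step 4: m_dot = Q_total / (cp * dT) = 319.45 / (4186 * 11.35) = 0.006724 kg/s

0.006724 kg/s


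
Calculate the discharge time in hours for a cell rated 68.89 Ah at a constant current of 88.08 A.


Runtime = 68.89 Ah / 88.08 A = 0.7821 hr

0.7821 hr


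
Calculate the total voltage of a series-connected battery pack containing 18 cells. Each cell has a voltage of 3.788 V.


V_pack = n * V_cell = 18 * 3.788 = 68.184 V

68.184 V


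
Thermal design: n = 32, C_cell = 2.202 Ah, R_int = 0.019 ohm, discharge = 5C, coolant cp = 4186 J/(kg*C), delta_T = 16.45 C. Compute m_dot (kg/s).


Step 1: I = 5 * 2.202 = 11.01 A
Step 2: Q_cell = I^2 * R = 11.01^2 * 0.019 = 2.3032 W
Step 3: Q_total = 32 * 2.3032 = 73.702 W
Step 4: m_dot = Q_total / (cp * dT) = 73.702 / (4186 * 16.45) = 0.001070 kg/s

0.001070 kg/s


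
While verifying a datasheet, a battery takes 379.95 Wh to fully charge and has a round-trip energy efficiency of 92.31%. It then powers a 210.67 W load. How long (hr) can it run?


Step 1: E_discharge = eta/100 * E_charge = 92.31/100 * 379.95 = 350.73 Wh
Step 2: t = E_discharge / P = 350.73 / 210.67 = 1.665 hr

1.665 hr


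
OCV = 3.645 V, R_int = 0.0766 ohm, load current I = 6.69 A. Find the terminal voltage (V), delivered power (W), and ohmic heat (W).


Step 1: V_terminal = OCV - I*R = 3.645 - 6.69 * 0.0766 = 3.1325 V
Step 2: P_out = V_terminal * I = 3.1325 * 6.69 = 20.96 W
Step 3: Q = I^2 * R = 6.69^2 * 0.0766 = 3.428 W

V=3.1325 V, P=20.96 W, Q=3.428 W


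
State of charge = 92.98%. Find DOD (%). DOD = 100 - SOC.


DOD = 100 - SOC = 100 - 92.98 = 7.02%

7.02%


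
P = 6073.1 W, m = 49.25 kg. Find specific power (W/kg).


SP = P / m = 6073.1 / 49.25 = 123.3 W/kg

123.3 W/kg


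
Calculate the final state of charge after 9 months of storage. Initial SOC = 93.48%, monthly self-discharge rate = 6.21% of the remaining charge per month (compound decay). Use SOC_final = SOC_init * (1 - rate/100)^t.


Monthly retention factor = 1 - 6.21/100 = 0.9379
Over 9 months: factor^9 = 0.56158
SOC_final = 93.48 * 0.56158 = 52.50%

52.50%


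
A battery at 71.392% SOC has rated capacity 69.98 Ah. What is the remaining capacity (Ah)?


remaining = SOC / 100 * total = 71.392 / 100 * 69.98 = 49.96 Ah

49.96 Ah


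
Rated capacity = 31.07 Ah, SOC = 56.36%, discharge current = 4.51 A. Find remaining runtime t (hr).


Step 1: remaining = SOC/100 * C_total = 56.36/100 * 31.07 = 17.511 Ah
Step 2: t = remaining / I = 17.511 / 4.51 = 3.883 hr

3.883 hr


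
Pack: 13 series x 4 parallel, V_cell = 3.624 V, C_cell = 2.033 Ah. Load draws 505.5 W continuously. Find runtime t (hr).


Step 1: E_pack = Ns * V_cell * Np * C_cell = 13 * 3.624 * 4 * 2.033 = 383.11 Wh
Step 2: t = E_pack / P = 383.11 / 505.5 = 0.7579 hr

0.7579 hr


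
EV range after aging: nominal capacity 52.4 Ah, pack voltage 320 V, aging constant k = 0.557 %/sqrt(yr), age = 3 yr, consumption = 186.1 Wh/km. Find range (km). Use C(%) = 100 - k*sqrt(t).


Step 1: capacity retention = 100 - 0.557 * sqrt(3) = 100 - 0.557 * 1.7321 = 99.035%
Step 2: C_now = 52.4 * 99.035/100 = 51.894 Ah
Step 3: E_pack = V * C_now = 320 * 51.894 = 16606 Wh
Step 4: range = E_pack / consumption = 16606 / 186.1 = 89.23 km

89.23 km


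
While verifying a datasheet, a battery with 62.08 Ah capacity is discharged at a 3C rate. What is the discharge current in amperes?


At 3C: I = 3 * 62.08 Ah = 186.24 A

186.24 A


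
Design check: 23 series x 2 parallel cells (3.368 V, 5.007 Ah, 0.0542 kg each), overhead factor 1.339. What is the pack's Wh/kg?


Step 1: V_pack = 23 * 3.368 = 77.464 V
Step 2: C_pack = 2 * 5.007 = 10.014 Ah
Step 3: E_pack = V_pack * C_pack = 77.464 * 10.014 = 775.72 Wh
Step 4: m_pack = 23 * 2 * 0.0542 * 1.339 = 3.3384 kg
Step 5: ED = E_pack / m_pack = 775.72 / 3.3384 = 232.4 Wh/kg

232.4 Wh/kg


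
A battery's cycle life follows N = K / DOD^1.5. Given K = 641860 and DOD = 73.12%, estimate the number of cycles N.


DOD^1.5 = 625.25
N = K / DOD^1.5 = 641860 / 625.25 = 1027

1027 cycles


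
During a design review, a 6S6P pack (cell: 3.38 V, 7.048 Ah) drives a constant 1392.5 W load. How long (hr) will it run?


Step 1: E_pack = Ns * V_cell * Np * C_cell = 6 * 3.38 * 6 * 7.048 = 857.6 Wh
Step 2: t = E_pack / P = 857.6 / 1392.5 = 0.6159 hr

0.6159 hr


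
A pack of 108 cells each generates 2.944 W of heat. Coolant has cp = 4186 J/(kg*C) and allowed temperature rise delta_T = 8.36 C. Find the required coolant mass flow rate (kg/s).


Q_total = 108 * 2.944 = 317.95 W
m_dot = Q_total / (cp * dT) = 317.95 / (4186 * 8.36) = 0.009086 kg/s

0.009086 kg/s


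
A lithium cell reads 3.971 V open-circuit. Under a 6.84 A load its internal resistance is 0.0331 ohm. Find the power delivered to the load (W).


Step 1: V_terminal = OCV - I*R = 3.971 - 6.84 * 0.0331 = 3.7446 V
Step 2: P_out = V_terminal * I = 3.7446 * 6.84 = 25.61 W

25.61 W


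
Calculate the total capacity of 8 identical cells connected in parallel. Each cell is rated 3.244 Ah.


C_total = 8 * 3.244 = 25.952 Ah

25.952 Ah


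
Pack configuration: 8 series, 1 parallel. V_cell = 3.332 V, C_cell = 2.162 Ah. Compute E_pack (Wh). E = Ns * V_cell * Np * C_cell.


E = Ns * Vcell * Np * Ccell = 8 * 3.332 * 1 * 2.162 = 57.63 Wh

57.63 Wh


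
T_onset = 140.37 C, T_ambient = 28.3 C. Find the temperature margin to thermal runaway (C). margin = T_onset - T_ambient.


margin = T_onset - T_ambient = 140.37 - 28.3 = 112.07 C

112.07 C


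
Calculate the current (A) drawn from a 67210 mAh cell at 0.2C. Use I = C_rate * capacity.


Convert: capacity = 67210 mAh = 67.21 Ah
At 0.2C: I = 0.2 * 67.21 Ah = 13.442 A

13.442 A


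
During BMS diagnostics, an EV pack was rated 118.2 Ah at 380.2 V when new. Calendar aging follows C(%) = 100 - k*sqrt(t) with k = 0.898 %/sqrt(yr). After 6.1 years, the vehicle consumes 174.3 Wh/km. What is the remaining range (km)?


Step 1: capacity retention = 100 - 0.898 * sqrt(6.1) = 100 - 0.898 * 2.4698 = 97.782%
Step 2: C_now = 118.2 * 97.782/100 = 115.58 Ah
Step 3: E_pack = V * C_now = 380.2 * 115.58 = 43944 Wh
Step 4: range = E_pack / consumption = 43944 / 174.3 = 252.1 km

252.1 km


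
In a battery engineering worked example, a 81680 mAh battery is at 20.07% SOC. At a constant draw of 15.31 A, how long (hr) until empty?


Convert: C_total = 81680 mAh = 81.68 Ah
Step 1: remaining = SOC/100 * C_total = 20.07/100 * 81.68 = 16.393 Ah
Step 2: t = remaining / I = 16.393 / 15.31 = 1.071 hr

1.071 hr


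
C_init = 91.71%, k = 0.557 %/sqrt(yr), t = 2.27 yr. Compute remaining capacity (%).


Step 1: sqrt(2.27 yr) = 1.5067
Step 2: drop = 0.557 * 1.5067 = 0.83923
Step 3: C_final = 91.71 - 0.83923 = 90.87%

90.87%


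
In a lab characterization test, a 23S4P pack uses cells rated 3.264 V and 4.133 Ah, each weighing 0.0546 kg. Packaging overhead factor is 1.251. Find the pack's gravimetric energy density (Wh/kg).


Step 1: V_pack = 23 * 3.264 = 75.072 V
Step 2: C_pack = 4 * 4.133 = 16.532 Ah
Step 3: E_pack = V_pack * C_pack = 75.072 * 16.532 = 1241.1 Wh
Step 4: m_pack = 23 * 4 * 0.0546 * 1.251 = 6.284 kg
Step 5: ED = E_pack / m_pack = 1241.1 / 6.284 = 197.5 Wh/kg

197.5 Wh/kg


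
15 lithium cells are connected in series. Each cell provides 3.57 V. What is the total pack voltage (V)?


V_pack = n * V_cell = 15 * 3.57 = 53.55 V

53.55 V


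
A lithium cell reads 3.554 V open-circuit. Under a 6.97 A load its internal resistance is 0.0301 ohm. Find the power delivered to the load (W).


Step 1: V_terminal = OCV - I*R = 3.554 - 6.97 * 0.0301 = 3.3442 V
Step 2: P_out = V_terminal * I = 3.3442 * 6.97 = 23.31 W

23.31 W


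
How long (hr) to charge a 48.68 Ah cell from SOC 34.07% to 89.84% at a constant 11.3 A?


Step 1: dSOC = 89.84% - 34.07% = 55.77%
Step 2: delta_Ah = 48.68 * 55.77 / 100 = 27.149 Ah
Step 3: t = 27.149 / 11.3 = 2.403 hr

2.403 hr


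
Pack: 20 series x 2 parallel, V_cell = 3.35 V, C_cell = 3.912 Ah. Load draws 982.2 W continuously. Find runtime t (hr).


Step 1: E_pack = Ns * V_cell * Np * C_cell = 20 * 3.35 * 2 * 3.912 = 524.21 Wh
Step 2: t = E_pack / P = 524.21 / 982.2 = 0.5337 hr

0.5337 hr


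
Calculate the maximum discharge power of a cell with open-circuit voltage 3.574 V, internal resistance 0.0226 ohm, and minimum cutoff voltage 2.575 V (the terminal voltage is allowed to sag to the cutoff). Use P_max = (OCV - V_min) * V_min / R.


dV = OCV - V_min = 0.999 V (so I_max = dV / R)
P_max = dV * V_min / R = 0.999 * 2.575 / 0.0226 = 113.8 W

113.8 W
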